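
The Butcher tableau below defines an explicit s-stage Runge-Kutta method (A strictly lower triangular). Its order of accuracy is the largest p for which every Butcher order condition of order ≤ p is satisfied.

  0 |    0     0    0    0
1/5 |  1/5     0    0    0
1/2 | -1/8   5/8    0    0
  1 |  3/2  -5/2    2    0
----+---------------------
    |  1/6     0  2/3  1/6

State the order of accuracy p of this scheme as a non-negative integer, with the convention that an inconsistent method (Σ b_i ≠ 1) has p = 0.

b = (1/6, 0, 2/3, 1/6)
c = (0, 1/5, 1/2, 1)
Ac = (0, 0, 1/8, 1/2)
Σ b_i: 1/6·1 + 2/3·1 + 1/6·1 = 1 ✓
b·c: 2/3·1/2 + 1/6·1 = 1/2 ✓
b·c²: 2/3·1/4 + 1/6·1 = 1/3 ✓
b·Ac: 2/3·1/8 + 1/6·1/2 = 1/6 ✓
b·c³: 2/3·1/8 + 1/6·1 = 1/4 ✓
b·(c∘Ac): 2/3·1/16 + 1/6·1/2 = 1/8 ✓
b·Ac²: 2/3·1/40 + 1/6·2/5 = 1/12 ✓
b·A²c: 1/6·1/4 = 1/24 ✓; 4 stages ⇒ order 4.

4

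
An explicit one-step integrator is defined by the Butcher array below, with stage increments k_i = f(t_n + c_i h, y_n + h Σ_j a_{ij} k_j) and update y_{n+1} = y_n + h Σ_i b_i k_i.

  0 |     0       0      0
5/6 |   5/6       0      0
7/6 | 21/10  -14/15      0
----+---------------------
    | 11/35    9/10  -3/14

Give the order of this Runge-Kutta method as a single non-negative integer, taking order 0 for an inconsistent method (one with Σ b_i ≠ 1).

b = (11/35, 9/10, -3/14)
c = (0, 5/6, 7/6)
Ac = (0, 0, -7/9)
Σ b_i: 11/35·1 + 9/10·1 + (-3/14)·1 = 1 ✓
b·c: 9/10·5/6 + (-3/14)·7/6 = 1/2 ✓
b·c²: 9/10·25/36 + (-3/14)·49/36 = 1/3 ✓
b·Ac: (-3/14)·(-7/9) = 1/6 ✓; 3 stages ⇒ order 3.

3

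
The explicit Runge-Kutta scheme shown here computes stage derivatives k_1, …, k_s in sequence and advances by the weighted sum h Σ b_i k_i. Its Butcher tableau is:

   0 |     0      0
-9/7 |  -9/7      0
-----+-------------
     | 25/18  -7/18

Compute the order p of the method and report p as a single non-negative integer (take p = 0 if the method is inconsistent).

2

b = (25/18, -7/18)
c = (0, -9/7)
Σ b_i: 25/18·1 + (-7/18)·1 = 1 ✓
b·c: (-7/18)·(-9/7) = 1/2 ✓; 2 stages ⇒ order 2.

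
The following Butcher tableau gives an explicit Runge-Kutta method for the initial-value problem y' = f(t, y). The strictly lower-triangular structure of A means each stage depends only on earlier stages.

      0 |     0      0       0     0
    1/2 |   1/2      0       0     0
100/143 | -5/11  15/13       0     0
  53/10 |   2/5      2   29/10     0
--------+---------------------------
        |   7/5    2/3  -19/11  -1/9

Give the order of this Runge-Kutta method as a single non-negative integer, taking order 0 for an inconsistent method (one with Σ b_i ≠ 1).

b = (7/5, 2/3, -19/11, -1/9)
c = (0, 1/2, 100/143, 53/10)
Ac = (0, 0, 15/26, 433/143)
Σ b_i: 7/5·1 + 2/3·1 + (-19/11)·1 + (-1/9)·1 = 113/495 ≠ 1 ⇒ order 0.

0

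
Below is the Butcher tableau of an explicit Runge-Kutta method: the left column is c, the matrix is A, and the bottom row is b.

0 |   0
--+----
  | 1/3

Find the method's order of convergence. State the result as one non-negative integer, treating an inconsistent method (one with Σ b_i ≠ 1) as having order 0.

b = (1/3)
c = (0)
Σ b_i: 1/3·1 = 1/3 ≠ 1 ⇒ order 0.

0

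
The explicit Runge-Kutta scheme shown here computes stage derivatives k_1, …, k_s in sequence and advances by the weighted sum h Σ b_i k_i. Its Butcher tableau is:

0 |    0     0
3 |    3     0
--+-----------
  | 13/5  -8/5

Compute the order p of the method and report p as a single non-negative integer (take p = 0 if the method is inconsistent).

b = (13/5, -8/5)
c = (0, 3)
Σ b_i: 13/5·1 + (-8/5)·1 = 1 ✓
b·c: (-8/5)·3 = -24/5 ≠ 1/2 ⇒ order 1.

1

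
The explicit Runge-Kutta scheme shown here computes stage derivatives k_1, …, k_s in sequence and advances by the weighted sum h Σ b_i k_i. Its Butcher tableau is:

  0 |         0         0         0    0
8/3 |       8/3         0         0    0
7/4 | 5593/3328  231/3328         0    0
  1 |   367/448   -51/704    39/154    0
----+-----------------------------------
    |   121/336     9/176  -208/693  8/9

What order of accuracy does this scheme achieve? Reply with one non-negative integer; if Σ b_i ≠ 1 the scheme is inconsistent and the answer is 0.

4

b = (121/336, 9/176, -208/693, 8/9)
c = (0, 8/3, 7/4, 1)
Ac = (0, 0, 77/416, 1/4)
Σ b_i: 121/336·1 + 9/176·1 + (-208/693)·1 + 8/9·1 = 1 ✓
b·c: 9/176·8/3 + (-208/693)·7/4 + 8/9·1 = 1/2 ✓
b·c²: 9/176·64/9 + (-208/693)·49/16 + 8/9·1 = 1/3 ✓
b·Ac: (-208/693)·77/416 + 8/9·1/4 = 1/6 ✓
b·c³: 9/176·512/27 + (-208/693)·343/64 + 8/9·1 = 1/4 ✓
b·(c∘Ac): (-208/693)·539/1664 + 8/9·1/4 = 1/8 ✓
b·Ac²: (-208/693)·77/156 + 8/9·25/96 = 1/12 ✓
b·A²c: 8/9·3/64 = 1/24 ✓; 4 stages ⇒ order 4.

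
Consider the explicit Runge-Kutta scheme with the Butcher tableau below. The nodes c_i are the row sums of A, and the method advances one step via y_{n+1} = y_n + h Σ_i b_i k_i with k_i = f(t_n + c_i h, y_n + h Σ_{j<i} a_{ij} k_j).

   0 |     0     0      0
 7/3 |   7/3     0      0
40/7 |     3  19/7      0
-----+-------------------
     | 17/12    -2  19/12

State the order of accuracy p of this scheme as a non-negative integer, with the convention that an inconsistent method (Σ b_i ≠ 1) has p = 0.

b = (17/12, -2, 19/12)
c = (0, 7/3, 40/7)
Ac = (0, 0, 19/3)
Σ b_i: 17/12·1 + (-2)·1 + 19/12·1 = 1 ✓
b·c: (-2)·7/3 + 19/12·40/7 = 92/21 ≠ 1/2 ⇒ order 1.

1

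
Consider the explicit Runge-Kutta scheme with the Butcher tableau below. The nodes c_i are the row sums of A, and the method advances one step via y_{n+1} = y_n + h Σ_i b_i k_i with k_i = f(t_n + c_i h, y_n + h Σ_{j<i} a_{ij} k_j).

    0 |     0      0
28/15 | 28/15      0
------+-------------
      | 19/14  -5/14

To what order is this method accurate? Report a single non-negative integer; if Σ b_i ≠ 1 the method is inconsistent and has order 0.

b = (19/14, -5/14)
c = (0, 28/15)
Σ b_i: 19/14·1 + (-5/14)·1 = 1 ✓
b·c: (-5/14)·28/15 = -2/3 ≠ 1/2 ⇒ order 1.

1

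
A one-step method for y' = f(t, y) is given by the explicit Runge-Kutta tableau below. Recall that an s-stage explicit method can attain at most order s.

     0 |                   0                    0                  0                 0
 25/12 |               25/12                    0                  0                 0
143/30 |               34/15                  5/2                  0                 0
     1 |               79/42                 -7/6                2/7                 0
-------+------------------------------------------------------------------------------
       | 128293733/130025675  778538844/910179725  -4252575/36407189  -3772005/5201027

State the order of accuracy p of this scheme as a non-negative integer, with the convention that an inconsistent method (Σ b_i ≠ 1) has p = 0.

3

b = (128293733/130025675, 778538844/910179725, -4252575/36407189, -3772005/5201027)
c = (0, 25/12, 143/30, 1)
Ac = (0, 0, 125/24, -2693/2520)
Σ b_i: 128293733/130025675·1 + 778538844/910179725·1 + (-4252575/36407189)·1 + (-3772005/5201027)·1 = 1 ✓
b·c: 778538844/910179725·25/12 + (-4252575/36407189)·143/30 + (-3772005/5201027)·1 = 1/2 ✓
b·c²: 778538844/910179725·625/144 + (-4252575/36407189)·20449/900 + (-3772005/5201027)·1 = 1/3 ✓
b·Ac: (-4252575/36407189)·125/24 + (-3772005/5201027)·(-2693/2520) = 1/6 ✓
b·c³: 778538844/910179725·15625/1728 + (-4252575/36407189)·2924207/27000 + (-3772005/5201027)·1 = -1625025679/288056880 ≠ 1/4 ⇒ order 3.
b·(c∘Ac): (-4252575/36407189)·3575/144 + (-3772005/5201027)·(-2693/2520) = -3713250613/1747545072 ≠ 1/8
b·Ac²: (-4252575/36407189)·3125/288 + (-3772005/5201027)·215927/151200 = -331717031/144028440 ≠ 1/12
b·A²c: (-3772005/5201027)·125/84 = -157166875/145628756 ≠ 1/24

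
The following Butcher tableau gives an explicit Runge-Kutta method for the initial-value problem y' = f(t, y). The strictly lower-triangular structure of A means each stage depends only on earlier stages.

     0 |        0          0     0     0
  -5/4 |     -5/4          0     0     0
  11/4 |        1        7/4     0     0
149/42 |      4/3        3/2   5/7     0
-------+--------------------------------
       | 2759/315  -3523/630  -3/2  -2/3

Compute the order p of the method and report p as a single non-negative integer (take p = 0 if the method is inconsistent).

2

b = (2759/315, -3523/630, -3/2, -2/3)
c = (0, -5/4, 11/4, 149/42)
Ac = (0, 0, -35/16, 5/56)
Σ b_i: 2759/315·1 + (-3523/630)·1 + (-3/2)·1 + (-2/3)·1 = 1 ✓
b·c: (-3523/630)·(-5/4) + (-3/2)·11/4 + (-2/3)·149/42 = 1/2 ✓
b·c²: (-3523/630)·25/16 + (-3/2)·121/16 + (-2/3)·22201/1764 = -301345/10584 ≠ 1/3 ⇒ order 2.
b·Ac: (-3/2)·(-35/16) + (-2/3)·5/56 = 2165/672 ≠ 1/6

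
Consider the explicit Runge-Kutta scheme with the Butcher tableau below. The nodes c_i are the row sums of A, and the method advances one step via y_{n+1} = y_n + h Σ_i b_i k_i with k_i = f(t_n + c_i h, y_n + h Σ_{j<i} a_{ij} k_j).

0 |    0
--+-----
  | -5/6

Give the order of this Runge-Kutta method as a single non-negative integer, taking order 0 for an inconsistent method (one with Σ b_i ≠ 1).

b = (-5/6)
c = (0)
Σ b_i: (-5/6)·1 = -5/6 ≠ 1 ⇒ order 0.

0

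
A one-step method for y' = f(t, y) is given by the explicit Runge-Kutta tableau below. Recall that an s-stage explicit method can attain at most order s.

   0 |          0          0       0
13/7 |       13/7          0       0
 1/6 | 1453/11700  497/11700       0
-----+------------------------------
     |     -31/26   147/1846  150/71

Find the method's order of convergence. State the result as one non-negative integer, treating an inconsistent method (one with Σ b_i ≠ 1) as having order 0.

3

b = (-31/26, 147/1846, 150/71)
c = (0, 13/7, 1/6)
Ac = (0, 0, 71/900)
Σ b_i: (-31/26)·1 + 147/1846·1 + 150/71·1 = 1 ✓
b·c: 147/1846·13/7 + 150/71·1/6 = 1/2 ✓
b·c²: 147/1846·169/49 + 150/71·1/36 = 1/3 ✓
b·Ac: 150/71·71/900 = 1/6 ✓; 3 stages ⇒ order 3.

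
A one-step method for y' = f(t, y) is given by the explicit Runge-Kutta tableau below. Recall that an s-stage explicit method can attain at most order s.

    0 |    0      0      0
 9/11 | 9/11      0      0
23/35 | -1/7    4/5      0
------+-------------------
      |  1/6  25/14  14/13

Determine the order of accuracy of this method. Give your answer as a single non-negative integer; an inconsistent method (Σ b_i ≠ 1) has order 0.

b = (1/6, 25/14, 14/13)
c = (0, 9/11, 23/35)
Ac = (0, 0, 36/55)
Σ b_i: 1/6·1 + 25/14·1 + 14/13·1 = 827/273 ≠ 1 ⇒ order 0.

0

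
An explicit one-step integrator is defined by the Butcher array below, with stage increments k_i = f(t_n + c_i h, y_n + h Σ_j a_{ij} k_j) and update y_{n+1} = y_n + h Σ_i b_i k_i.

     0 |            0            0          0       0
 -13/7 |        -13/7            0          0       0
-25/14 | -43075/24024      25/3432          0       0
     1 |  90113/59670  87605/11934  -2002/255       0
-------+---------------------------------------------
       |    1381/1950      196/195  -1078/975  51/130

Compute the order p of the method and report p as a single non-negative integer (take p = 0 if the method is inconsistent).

b = (1381/1950, 196/195, -1078/975, 51/130)
c = (0, -13/7, -25/14, 1)
Ac = (0, 0, -25/1848, 355/918)
Σ b_i: 1381/1950·1 + 196/195·1 + (-1078/975)·1 + 51/130·1 = 1 ✓
b·c: 196/195·(-13/7) + (-1078/975)·(-25/14) + 51/130·1 = 1/2 ✓
b·c²: 196/195·169/49 + (-1078/975)·625/196 + 51/130·1 = 1/3 ✓
b·Ac: (-1078/975)·(-25/1848) + 51/130·355/918 = 1/6 ✓
b·c³: 196/195·(-2197/343) + (-1078/975)·(-15625/2744) + 51/130·1 = 1/4 ✓
b·(c∘Ac): (-1078/975)·625/25872 + 51/130·355/918 = 1/8 ✓
b·Ac²: (-1078/975)·325/12936 + 51/130·130/459 = 1/12 ✓
b·A²c: 51/130·65/612 = 1/24 ✓; 4 stages ⇒ order 4.

4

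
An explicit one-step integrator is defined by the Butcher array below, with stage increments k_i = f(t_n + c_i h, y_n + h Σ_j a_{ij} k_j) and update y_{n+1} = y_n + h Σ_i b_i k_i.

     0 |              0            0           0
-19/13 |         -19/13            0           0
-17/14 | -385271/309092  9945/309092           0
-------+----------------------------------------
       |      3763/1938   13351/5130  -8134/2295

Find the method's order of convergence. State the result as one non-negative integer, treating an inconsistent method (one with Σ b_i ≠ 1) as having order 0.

3

b = (3763/1938, 13351/5130, -8134/2295)
c = (0, -19/13, -17/14)
Ac = (0, 0, -765/16268)
Σ b_i: 3763/1938·1 + 13351/5130·1 + (-8134/2295)·1 = 1 ✓
b·c: 13351/5130·(-19/13) + (-8134/2295)·(-17/14) = 1/2 ✓
b·c²: 13351/5130·361/169 + (-8134/2295)·289/196 = 1/3 ✓
b·Ac: (-8134/2295)·(-765/16268) = 1/6 ✓; 3 stages ⇒ order 3.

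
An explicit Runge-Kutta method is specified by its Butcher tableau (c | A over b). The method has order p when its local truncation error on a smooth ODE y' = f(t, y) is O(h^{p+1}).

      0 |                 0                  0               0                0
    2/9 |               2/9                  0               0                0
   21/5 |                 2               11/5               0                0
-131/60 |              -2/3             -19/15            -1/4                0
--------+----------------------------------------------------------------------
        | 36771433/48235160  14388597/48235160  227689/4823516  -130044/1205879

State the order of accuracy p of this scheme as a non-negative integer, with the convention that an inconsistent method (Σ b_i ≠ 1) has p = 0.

b = (36771433/48235160, 14388597/48235160, 227689/4823516, -130044/1205879)
c = (0, 2/9, 21/5, -131/60)
Ac = (0, 0, 22/45, -719/540)
Σ b_i: 36771433/48235160·1 + 14388597/48235160·1 + 227689/4823516·1 + (-130044/1205879)·1 = 1 ✓
b·c: 14388597/48235160·2/9 + 227689/4823516·21/5 + (-130044/1205879)·(-131/60) = 1/2 ✓
b·c²: 14388597/48235160·4/81 + 227689/4823516·441/25 + (-130044/1205879)·17161/3600 = 1/3 ✓
b·Ac: 227689/4823516·22/45 + (-130044/1205879)·(-719/540) = 1/6 ✓
b·c³: 14388597/48235160·8/729 + 227689/4823516·9261/125 + (-130044/1205879)·(-2248091/216000) = 33448072937/7235274000 ≠ 1/4 ⇒ order 3.
b·(c∘Ac): 227689/4823516·154/75 + (-130044/1205879)·94189/32400 = -705149239/3255873300 ≠ 1/8
b·Ac²: 227689/4823516·44/405 + (-130044/1205879)·(-108683/24300) = 396773522/813968325 ≠ 1/12
b·A²c: (-130044/1205879)·(-11/90) = 238414/18088185 ≠ 1/24

3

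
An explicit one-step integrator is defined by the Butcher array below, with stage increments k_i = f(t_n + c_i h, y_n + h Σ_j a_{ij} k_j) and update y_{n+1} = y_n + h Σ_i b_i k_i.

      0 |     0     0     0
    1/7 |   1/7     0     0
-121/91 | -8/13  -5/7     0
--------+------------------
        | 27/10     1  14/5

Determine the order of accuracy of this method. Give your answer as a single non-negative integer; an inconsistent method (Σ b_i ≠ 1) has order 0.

0

b = (27/10, 1, 14/5)
c = (0, 1/7, -121/91)
Ac = (0, 0, -5/49)
Σ b_i: 27/10·1 + 1·1 + 14/5·1 = 13/2 ≠ 1 ⇒ order 0.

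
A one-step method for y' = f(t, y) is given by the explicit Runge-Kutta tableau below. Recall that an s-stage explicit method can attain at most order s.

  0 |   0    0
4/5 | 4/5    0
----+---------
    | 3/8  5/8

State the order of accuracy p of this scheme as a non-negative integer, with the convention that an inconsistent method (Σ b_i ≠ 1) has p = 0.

b = (3/8, 5/8)
c = (0, 4/5)
Σ b_i: 3/8·1 + 5/8·1 = 1 ✓
b·c: 5/8·4/5 = 1/2 ✓; 2 stages ⇒ order 2.

2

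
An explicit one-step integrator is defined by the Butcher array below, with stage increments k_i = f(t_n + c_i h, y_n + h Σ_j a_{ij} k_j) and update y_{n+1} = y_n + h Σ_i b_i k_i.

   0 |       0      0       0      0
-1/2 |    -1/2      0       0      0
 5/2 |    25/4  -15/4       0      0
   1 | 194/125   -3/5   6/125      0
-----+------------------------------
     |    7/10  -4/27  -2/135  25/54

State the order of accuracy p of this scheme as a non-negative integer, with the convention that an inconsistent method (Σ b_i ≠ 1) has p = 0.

b = (7/10, -4/27, -2/135, 25/54)
c = (0, -1/2, 5/2, 1)
Ac = (0, 0, 15/8, 21/50)
Σ b_i: 7/10·1 + (-4/27)·1 + (-2/135)·1 + 25/54·1 = 1 ✓
b·c: (-4/27)·(-1/2) + (-2/135)·5/2 + 25/54·1 = 1/2 ✓
b·c²: (-4/27)·1/4 + (-2/135)·25/4 + 25/54·1 = 1/3 ✓
b·Ac: (-2/135)·15/8 + 25/54·21/50 = 1/6 ✓
b·c³: (-4/27)·(-1/8) + (-2/135)·125/8 + 25/54·1 = 1/4 ✓
b·(c∘Ac): (-2/135)·75/16 + 25/54·21/50 = 1/8 ✓
b·Ac²: (-2/135)·(-15/16) + 25/54·3/20 = 1/12 ✓
b·A²c: 25/54·9/100 = 1/24 ✓; 4 stages ⇒ order 4.

4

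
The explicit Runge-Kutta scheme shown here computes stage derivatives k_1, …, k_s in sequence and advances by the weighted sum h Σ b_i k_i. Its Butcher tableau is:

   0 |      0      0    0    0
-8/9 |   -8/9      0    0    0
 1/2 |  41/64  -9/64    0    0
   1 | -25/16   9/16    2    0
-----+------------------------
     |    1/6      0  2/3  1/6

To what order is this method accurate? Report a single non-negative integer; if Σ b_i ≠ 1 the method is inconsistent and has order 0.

b = (1/6, 0, 2/3, 1/6)
c = (0, -8/9, 1/2, 1)
Ac = (0, 0, 1/8, 1/2)
Σ b_i: 1/6·1 + 2/3·1 + 1/6·1 = 1 ✓
b·c: 2/3·1/2 + 1/6·1 = 1/2 ✓
b·c²: 2/3·1/4 + 1/6·1 = 1/3 ✓
b·Ac: 2/3·1/8 + 1/6·1/2 = 1/6 ✓
b·c³: 2/3·1/8 + 1/6·1 = 1/4 ✓
b·(c∘Ac): 2/3·1/16 + 1/6·1/2 = 1/8 ✓
b·Ac²: 2/3·(-1/9) + 1/6·17/18 = 1/12 ✓
b·A²c: 1/6·1/4 = 1/24 ✓; 4 stages ⇒ order 4.

4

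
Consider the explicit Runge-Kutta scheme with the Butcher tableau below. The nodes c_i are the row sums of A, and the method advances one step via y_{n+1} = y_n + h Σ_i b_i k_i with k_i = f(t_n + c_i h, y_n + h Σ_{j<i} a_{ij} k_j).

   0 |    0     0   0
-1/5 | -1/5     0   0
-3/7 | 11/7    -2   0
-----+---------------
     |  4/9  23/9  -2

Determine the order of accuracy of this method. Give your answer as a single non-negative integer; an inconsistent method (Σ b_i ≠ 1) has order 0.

b = (4/9, 23/9, -2)
c = (0, -1/5, -3/7)
Ac = (0, 0, 2/5)
Σ b_i: 4/9·1 + 23/9·1 + (-2)·1 = 1 ✓
b·c: 23/9·(-1/5) + (-2)·(-3/7) = 109/315 ≠ 1/2 ⇒ order 1.

1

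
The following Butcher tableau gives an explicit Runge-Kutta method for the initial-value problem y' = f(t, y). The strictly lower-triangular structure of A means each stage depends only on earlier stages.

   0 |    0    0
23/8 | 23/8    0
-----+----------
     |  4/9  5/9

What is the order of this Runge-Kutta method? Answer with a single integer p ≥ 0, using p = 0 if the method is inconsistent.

b = (4/9, 5/9)
c = (0, 23/8)
Σ b_i: 4/9·1 + 5/9·1 = 1 ✓
b·c: 5/9·23/8 = 115/72 ≠ 1/2 ⇒ order 1.

1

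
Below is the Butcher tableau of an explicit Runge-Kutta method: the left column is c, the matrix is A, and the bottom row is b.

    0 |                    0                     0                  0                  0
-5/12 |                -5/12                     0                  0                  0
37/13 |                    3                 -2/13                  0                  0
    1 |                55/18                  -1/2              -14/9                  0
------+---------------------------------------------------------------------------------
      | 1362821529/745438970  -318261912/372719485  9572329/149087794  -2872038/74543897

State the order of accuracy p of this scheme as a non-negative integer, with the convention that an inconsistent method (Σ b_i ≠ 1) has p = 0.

3

b = (1362821529/745438970, -318261912/372719485, 9572329/149087794, -2872038/74543897)
c = (0, -5/12, 37/13, 1)
Ac = (0, 0, 5/78, -3949/936)
Σ b_i: 1362821529/745438970·1 + (-318261912/372719485)·1 + 9572329/149087794·1 + (-2872038/74543897)·1 = 1 ✓
b·c: (-318261912/372719485)·(-5/12) + 9572329/149087794·37/13 + (-2872038/74543897)·1 = 1/2 ✓
b·c²: (-318261912/372719485)·25/144 + 9572329/149087794·1369/169 + (-2872038/74543897)·1 = 1/3 ✓
b·Ac: 9572329/149087794·5/78 + (-2872038/74543897)·(-3949/936) = 1/6 ✓
b·c³: (-318261912/372719485)·(-125/1728) + 9572329/149087794·50653/2197 + (-2872038/74543897)·1 = 8069760445/5367160584 ≠ 1/4 ⇒ order 3.
b·(c∘Ac): 9572329/149087794·185/1014 + (-2872038/74543897)·(-3949/936) = 77942357/447263382 ≠ 1/8
b·Ac²: 9572329/149087794·(-25/936) + (-2872038/74543897)·(-617537/48672) = 33987840703/69773087592 ≠ 1/12
b·A²c: (-2872038/74543897)·(-35/351) = 2577470/670895073 ≠ 1/24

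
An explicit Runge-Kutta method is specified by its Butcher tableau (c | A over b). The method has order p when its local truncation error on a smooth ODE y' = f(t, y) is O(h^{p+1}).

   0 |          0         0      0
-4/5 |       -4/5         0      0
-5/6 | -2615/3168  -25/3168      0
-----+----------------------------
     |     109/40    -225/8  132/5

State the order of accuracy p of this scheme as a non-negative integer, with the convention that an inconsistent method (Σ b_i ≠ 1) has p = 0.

b = (109/40, -225/8, 132/5)
c = (0, -4/5, -5/6)
Ac = (0, 0, 5/792)
Σ b_i: 109/40·1 + (-225/8)·1 + 132/5·1 = 1 ✓
b·c: (-225/8)·(-4/5) + 132/5·(-5/6) = 1/2 ✓
b·c²: (-225/8)·16/25 + 132/5·25/36 = 1/3 ✓
b·Ac: 132/5·5/792 = 1/6 ✓; 3 stages ⇒ order 3.

3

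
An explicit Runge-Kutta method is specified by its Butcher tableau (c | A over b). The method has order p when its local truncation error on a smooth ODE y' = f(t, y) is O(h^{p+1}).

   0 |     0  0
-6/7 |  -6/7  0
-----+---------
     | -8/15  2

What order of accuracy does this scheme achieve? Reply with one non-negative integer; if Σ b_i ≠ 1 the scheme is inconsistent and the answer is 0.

b = (-8/15, 2)
c = (0, -6/7)
Σ b_i: (-8/15)·1 + 2·1 = 22/15 ≠ 1 ⇒ order 0.

0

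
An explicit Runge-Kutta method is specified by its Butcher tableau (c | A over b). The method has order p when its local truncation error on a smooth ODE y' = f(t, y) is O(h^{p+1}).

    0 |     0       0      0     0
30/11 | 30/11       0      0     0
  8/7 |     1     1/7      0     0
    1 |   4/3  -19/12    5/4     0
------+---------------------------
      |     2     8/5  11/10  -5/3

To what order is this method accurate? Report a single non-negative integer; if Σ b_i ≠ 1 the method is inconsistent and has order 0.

0

b = (2, 8/5, 11/10, -5/3)
c = (0, 30/11, 8/7, 1)
Ac = (0, 0, 30/77, -445/154)
Σ b_i: 2·1 + 8/5·1 + 11/10·1 + (-5/3)·1 = 91/30 ≠ 1 ⇒ order 0.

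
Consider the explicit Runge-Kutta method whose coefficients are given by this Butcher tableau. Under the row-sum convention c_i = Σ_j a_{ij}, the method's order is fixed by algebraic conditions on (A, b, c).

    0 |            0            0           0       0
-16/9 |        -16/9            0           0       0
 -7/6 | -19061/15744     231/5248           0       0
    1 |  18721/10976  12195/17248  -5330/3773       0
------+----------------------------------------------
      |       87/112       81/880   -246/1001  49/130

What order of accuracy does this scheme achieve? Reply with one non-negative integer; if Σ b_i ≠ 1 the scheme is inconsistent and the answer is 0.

b = (87/112, 81/880, -246/1001, 49/130)
c = (0, -16/9, -7/6, 1)
Ac = (0, 0, -77/984, 115/294)
Σ b_i: 87/112·1 + 81/880·1 + (-246/1001)·1 + 49/130·1 = 1 ✓
b·c: 81/880·(-16/9) + (-246/1001)·(-7/6) + 49/130·1 = 1/2 ✓
b·c²: 81/880·256/81 + (-246/1001)·49/36 + 49/130·1 = 1/3 ✓
b·Ac: (-246/1001)·(-77/984) + 49/130·115/294 = 1/6 ✓
b·c³: 81/880·(-4096/729) + (-246/1001)·(-343/216) + 49/130·1 = 1/4 ✓
b·(c∘Ac): (-246/1001)·539/5904 + 49/130·115/294 = 1/8 ✓
b·Ac²: (-246/1001)·154/1107 + 49/130·275/882 = 1/12 ✓
b·A²c: 49/130·65/588 = 1/24 ✓; 4 stages ⇒ order 4.

4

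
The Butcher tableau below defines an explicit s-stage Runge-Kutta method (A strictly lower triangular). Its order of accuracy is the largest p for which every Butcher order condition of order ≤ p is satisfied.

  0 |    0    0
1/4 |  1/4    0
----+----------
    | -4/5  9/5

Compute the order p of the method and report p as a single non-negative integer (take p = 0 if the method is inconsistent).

b = (-4/5, 9/5)
c = (0, 1/4)
Σ b_i: (-4/5)·1 + 9/5·1 = 1 ✓
b·c: 9/5·1/4 = 9/20 ≠ 1/2 ⇒ order 1.

1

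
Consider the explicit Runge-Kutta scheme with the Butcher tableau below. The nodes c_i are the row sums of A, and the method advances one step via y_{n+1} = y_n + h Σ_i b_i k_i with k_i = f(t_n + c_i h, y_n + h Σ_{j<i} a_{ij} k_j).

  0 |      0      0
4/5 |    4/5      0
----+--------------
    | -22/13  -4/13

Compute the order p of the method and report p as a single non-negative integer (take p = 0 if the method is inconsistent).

b = (-22/13, -4/13)
c = (0, 4/5)
Σ b_i: (-22/13)·1 + (-4/13)·1 = -2 ≠ 1 ⇒ order 0.

0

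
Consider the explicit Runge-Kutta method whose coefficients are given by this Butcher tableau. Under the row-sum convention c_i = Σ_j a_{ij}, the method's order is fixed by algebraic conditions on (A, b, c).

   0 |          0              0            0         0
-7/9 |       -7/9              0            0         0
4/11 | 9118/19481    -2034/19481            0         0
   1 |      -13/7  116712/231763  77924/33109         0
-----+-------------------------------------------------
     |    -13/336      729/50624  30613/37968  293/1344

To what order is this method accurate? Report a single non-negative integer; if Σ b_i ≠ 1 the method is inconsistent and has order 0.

b = (-13/336, 729/50624, 30613/37968, 293/1344)
c = (0, -7/9, 4/11, 1)
Ac = (0, 0, 226/2783, 136/293)
Σ b_i: (-13/336)·1 + 729/50624·1 + 30613/37968·1 + 293/1344·1 = 1 ✓
b·c: 729/50624·(-7/9) + 30613/37968·4/11 + 293/1344·1 = 1/2 ✓
b·c²: 729/50624·49/81 + 30613/37968·16/121 + 293/1344·1 = 1/3 ✓
b·Ac: 30613/37968·226/2783 + 293/1344·136/293 = 1/6 ✓
b·c³: 729/50624·(-343/729) + 30613/37968·64/1331 + 293/1344·1 = 1/4 ✓
b·(c∘Ac): 30613/37968·904/30613 + 293/1344·136/293 = 1/8 ✓
b·Ac²: 30613/37968·(-1582/25047) + 293/1344·1624/2637 = 1/12 ✓
b·A²c: 293/1344·56/293 = 1/24 ✓; 4 stages ⇒ order 4.

4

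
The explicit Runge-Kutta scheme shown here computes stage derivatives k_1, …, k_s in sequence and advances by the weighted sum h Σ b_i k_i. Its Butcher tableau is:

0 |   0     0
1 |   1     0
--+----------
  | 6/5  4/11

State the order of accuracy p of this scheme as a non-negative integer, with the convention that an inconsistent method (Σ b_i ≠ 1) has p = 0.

0

b = (6/5, 4/11)
c = (0, 1)
Σ b_i: 6/5·1 + 4/11·1 = 86/55 ≠ 1 ⇒ order 0.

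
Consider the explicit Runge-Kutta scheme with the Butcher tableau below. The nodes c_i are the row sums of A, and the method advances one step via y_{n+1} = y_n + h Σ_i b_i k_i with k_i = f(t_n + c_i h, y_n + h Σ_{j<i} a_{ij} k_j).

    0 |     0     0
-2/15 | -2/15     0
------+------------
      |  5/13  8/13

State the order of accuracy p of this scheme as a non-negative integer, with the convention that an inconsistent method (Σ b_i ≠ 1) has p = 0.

1

b = (5/13, 8/13)
c = (0, -2/15)
Σ b_i: 5/13·1 + 8/13·1 = 1 ✓
b·c: 8/13·(-2/15) = -16/195 ≠ 1/2 ⇒ order 1.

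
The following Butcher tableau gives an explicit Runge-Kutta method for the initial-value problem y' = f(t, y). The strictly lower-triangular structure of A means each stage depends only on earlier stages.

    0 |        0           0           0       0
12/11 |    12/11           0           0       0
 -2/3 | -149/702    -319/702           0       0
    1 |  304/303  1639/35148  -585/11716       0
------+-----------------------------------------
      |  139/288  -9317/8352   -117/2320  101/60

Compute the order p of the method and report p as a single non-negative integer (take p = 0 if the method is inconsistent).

4

b = (139/288, -9317/8352, -117/2320, 101/60)
c = (0, 12/11, -2/3, 1)
Ac = (0, 0, -58/117, 17/202)
Σ b_i: 139/288·1 + (-9317/8352)·1 + (-117/2320)·1 + 101/60·1 = 1 ✓
b·c: (-9317/8352)·12/11 + (-117/2320)·(-2/3) + 101/60·1 = 1/2 ✓
b·c²: (-9317/8352)·144/121 + (-117/2320)·4/9 + 101/60·1 = 1/3 ✓
b·Ac: (-117/2320)·(-58/117) + 101/60·17/202 = 1/6 ✓
b·c³: (-9317/8352)·1728/1331 + (-117/2320)·(-8/27) + 101/60·1 = 1/4 ✓
b·(c∘Ac): (-117/2320)·116/351 + 101/60·17/202 = 1/8 ✓
b·Ac²: (-117/2320)·(-232/429) + 101/60·37/1111 = 1/12 ✓
b·A²c: 101/60·5/202 = 1/24 ✓; 4 stages ⇒ order 4.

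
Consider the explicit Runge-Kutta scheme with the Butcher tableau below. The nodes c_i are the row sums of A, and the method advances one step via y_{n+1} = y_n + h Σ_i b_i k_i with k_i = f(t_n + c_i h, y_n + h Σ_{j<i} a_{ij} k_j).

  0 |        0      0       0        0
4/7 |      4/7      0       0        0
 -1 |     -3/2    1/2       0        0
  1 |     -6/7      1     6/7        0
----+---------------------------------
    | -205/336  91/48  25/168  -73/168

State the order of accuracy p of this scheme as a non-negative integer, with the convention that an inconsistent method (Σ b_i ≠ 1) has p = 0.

b = (-205/336, 91/48, 25/168, -73/168)
c = (0, 4/7, -1, 1)
Ac = (0, 0, 2/7, -2/7)
Σ b_i: (-205/336)·1 + 91/48·1 + 25/168·1 + (-73/168)·1 = 1 ✓
b·c: 91/48·4/7 + 25/168·(-1) + (-73/168)·1 = 1/2 ✓
b·c²: 91/48·16/49 + 25/168·1 + (-73/168)·1 = 1/3 ✓
b·Ac: 25/168·2/7 + (-73/168)·(-2/7) = 1/6 ✓
b·c³: 91/48·64/343 + 25/168·(-1) + (-73/168)·1 = -45/196 ≠ 1/4 ⇒ order 3.
b·(c∘Ac): 25/168·(-2/7) + (-73/168)·(-2/7) = 4/49 ≠ 1/8
b·Ac²: 25/168·8/49 + (-73/168)·58/49 = -2017/4116 ≠ 1/12
b·A²c: (-73/168)·12/49 = -73/686 ≠ 1/24

3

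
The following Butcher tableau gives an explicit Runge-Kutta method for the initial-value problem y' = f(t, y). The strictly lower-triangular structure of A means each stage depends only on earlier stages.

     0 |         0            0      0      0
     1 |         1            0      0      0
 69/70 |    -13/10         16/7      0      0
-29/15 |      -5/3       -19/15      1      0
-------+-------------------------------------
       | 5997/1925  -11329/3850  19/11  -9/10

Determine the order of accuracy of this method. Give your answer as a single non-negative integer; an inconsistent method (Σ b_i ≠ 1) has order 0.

b = (5997/1925, -11329/3850, 19/11, -9/10)
c = (0, 1, 69/70, -29/15)
Ac = (0, 0, 16/7, -59/210)
Σ b_i: 5997/1925·1 + (-11329/3850)·1 + 19/11·1 + (-9/10)·1 = 1 ✓
b·c: (-11329/3850)·1 + 19/11·69/70 + (-9/10)·(-29/15) = 1/2 ✓
b·c²: (-11329/3850)·1 + 19/11·4761/4900 + (-9/10)·841/225 = -1247333/269500 ≠ 1/3 ⇒ order 2.
b·Ac: 19/11·16/7 + (-9/10)·(-59/210) = 4621/1100 ≠ 1/6

2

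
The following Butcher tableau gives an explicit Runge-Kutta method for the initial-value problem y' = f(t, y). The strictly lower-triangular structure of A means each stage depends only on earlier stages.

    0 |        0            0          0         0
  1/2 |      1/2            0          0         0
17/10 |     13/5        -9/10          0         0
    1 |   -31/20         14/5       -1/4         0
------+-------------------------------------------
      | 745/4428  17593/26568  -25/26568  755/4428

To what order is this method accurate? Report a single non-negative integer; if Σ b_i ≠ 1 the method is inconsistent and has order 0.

3

b = (745/4428, 17593/26568, -25/26568, 755/4428)
c = (0, 1/2, 17/10, 1)
Ac = (0, 0, -9/20, 39/40)
Σ b_i: 745/4428·1 + 17593/26568·1 + (-25/26568)·1 + 755/4428·1 = 1 ✓
b·c: 17593/26568·1/2 + (-25/26568)·17/10 + 755/4428·1 = 1/2 ✓
b·c²: 17593/26568·1/4 + (-25/26568)·289/100 + 755/4428·1 = 1/3 ✓
b·Ac: (-25/26568)·(-9/20) + 755/4428·39/40 = 1/6 ✓
b·c³: 17593/26568·1/8 + (-25/26568)·4913/1000 + 755/4428·1 = 22021/88560 ≠ 1/4 ⇒ order 3.
b·(c∘Ac): (-25/26568)·(-153/200) + 755/4428·39/40 = 3943/23616 ≠ 1/8
b·Ac²: (-25/26568)·(-9/40) + 755/4428·(-9/400) = -107/29520 ≠ 1/12
b·A²c: 755/4428·9/80 = 151/7872 ≠ 1/24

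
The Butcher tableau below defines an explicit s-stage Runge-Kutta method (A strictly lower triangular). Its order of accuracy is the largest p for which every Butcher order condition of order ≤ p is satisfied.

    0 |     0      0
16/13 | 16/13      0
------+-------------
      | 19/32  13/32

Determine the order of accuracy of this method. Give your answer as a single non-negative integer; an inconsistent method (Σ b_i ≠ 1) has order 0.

2

b = (19/32, 13/32)
c = (0, 16/13)
Σ b_i: 19/32·1 + 13/32·1 = 1 ✓
b·c: 13/32·16/13 = 1/2 ✓; 2 stages ⇒ order 2.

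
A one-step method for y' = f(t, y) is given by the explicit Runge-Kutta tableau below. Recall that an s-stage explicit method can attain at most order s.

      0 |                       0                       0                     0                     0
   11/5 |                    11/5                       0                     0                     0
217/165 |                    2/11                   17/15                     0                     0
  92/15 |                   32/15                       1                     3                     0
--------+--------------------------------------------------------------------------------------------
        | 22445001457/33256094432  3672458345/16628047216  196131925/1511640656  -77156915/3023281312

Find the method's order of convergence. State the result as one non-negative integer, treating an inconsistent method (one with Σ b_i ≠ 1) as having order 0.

b = (22445001457/33256094432, 3672458345/16628047216, 196131925/1511640656, -77156915/3023281312)
c = (0, 11/5, 217/165, 92/15)
Ac = (0, 0, 187/75, 338/55)
Σ b_i: 22445001457/33256094432·1 + 3672458345/16628047216·1 + 196131925/1511640656·1 + (-77156915/3023281312)·1 = 1 ✓
b·c: 3672458345/16628047216·11/5 + 196131925/1511640656·217/165 + (-77156915/3023281312)·92/15 = 1/2 ✓
b·c²: 3672458345/16628047216·121/25 + 196131925/1511640656·47089/27225 + (-77156915/3023281312)·8464/225 = 1/3 ✓
b·Ac: 196131925/1511640656·187/75 + (-77156915/3023281312)·338/55 = 1/6 ✓
b·c³: 3672458345/16628047216·1331/125 + 196131925/1511640656·10218313/4492125 + (-77156915/3023281312)·778688/3375 = -6063538216919/1870655311800 ≠ 1/4 ⇒ order 3.
b·(c∘Ac): 196131925/1511640656·3689/1125 + (-77156915/3023281312)·31096/825 = -36493448479/68023829520 ≠ 1/8
b·Ac²: 196131925/1511640656·2057/375 + (-77156915/3023281312)·91012/9075 = 37892284687/83140236080 ≠ 1/12
b·A²c: (-77156915/3023281312)·187/25 = -2885668621/15116406560 ≠ 1/24

3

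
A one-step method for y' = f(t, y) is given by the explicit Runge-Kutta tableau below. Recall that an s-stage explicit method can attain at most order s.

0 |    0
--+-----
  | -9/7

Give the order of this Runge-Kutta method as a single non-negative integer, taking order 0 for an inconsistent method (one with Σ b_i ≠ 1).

0

b = (-9/7)
c = (0)
Σ b_i: (-9/7)·1 = -9/7 ≠ 1 ⇒ order 0.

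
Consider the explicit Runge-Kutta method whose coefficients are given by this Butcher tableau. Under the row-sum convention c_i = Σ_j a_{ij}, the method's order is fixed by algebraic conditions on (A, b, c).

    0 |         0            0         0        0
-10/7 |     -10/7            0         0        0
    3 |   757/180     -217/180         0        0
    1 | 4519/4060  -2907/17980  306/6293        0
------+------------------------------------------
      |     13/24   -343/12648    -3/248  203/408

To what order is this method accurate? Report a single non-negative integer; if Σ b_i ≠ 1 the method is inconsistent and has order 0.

4

b = (13/24, -343/12648, -3/248, 203/408)
c = (0, -10/7, 3, 1)
Ac = (0, 0, 31/18, 153/406)
Σ b_i: 13/24·1 + (-343/12648)·1 + (-3/248)·1 + 203/408·1 = 1 ✓
b·c: (-343/12648)·(-10/7) + (-3/248)·3 + 203/408·1 = 1/2 ✓
b·c²: (-343/12648)·100/49 + (-3/248)·9 + 203/408·1 = 1/3 ✓
b·Ac: (-3/248)·31/18 + 203/408·153/406 = 1/6 ✓
b·c³: (-343/12648)·(-1000/343) + (-3/248)·27 + 203/408·1 = 1/4 ✓
b·(c∘Ac): (-3/248)·31/6 + 203/408·153/406 = 1/8 ✓
b·Ac²: (-3/248)·(-155/63) + 203/408·153/1421 = 1/12 ✓
b·A²c: 203/408·17/203 = 1/24 ✓; 4 stages ⇒ order 4.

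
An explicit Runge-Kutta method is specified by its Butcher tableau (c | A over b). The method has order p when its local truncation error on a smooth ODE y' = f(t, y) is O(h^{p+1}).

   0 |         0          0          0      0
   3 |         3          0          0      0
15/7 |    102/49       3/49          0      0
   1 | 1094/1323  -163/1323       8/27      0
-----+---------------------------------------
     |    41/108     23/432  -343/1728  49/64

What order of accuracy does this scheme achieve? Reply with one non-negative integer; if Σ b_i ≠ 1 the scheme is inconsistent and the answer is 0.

4

b = (41/108, 23/432, -343/1728, 49/64)
c = (0, 3, 15/7, 1)
Ac = (0, 0, 9/49, 13/49)
Σ b_i: 41/108·1 + 23/432·1 + (-343/1728)·1 + 49/64·1 = 1 ✓
b·c: 23/432·3 + (-343/1728)·15/7 + 49/64·1 = 1/2 ✓
b·c²: 23/432·9 + (-343/1728)·225/49 + 49/64·1 = 1/3 ✓
b·Ac: (-343/1728)·9/49 + 49/64·13/49 = 1/6 ✓
b·c³: 23/432·27 + (-343/1728)·3375/343 + 49/64·1 = 1/4 ✓
b·(c∘Ac): (-343/1728)·135/343 + 49/64·13/49 = 1/8 ✓
b·Ac²: (-343/1728)·27/49 + 49/64·37/147 = 1/12 ✓
b·A²c: 49/64·8/147 = 1/24 ✓; 4 stages ⇒ order 4.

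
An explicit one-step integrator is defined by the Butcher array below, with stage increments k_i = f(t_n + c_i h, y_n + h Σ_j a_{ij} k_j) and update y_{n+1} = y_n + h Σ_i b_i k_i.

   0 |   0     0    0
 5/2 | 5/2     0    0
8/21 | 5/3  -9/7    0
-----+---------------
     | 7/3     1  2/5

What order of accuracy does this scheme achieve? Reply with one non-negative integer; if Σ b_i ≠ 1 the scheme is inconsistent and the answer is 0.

0

b = (7/3, 1, 2/5)
c = (0, 5/2, 8/21)
Ac = (0, 0, -45/14)
Σ b_i: 7/3·1 + 1·1 + 2/5·1 = 56/15 ≠ 1 ⇒ order 0.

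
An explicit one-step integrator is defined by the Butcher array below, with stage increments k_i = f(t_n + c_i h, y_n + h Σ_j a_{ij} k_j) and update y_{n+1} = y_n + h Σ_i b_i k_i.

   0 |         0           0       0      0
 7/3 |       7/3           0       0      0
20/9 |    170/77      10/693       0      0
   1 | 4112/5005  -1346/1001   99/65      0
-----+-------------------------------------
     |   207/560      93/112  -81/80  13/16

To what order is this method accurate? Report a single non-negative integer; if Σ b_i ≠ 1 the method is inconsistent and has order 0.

b = (207/560, 93/112, -81/80, 13/16)
c = (0, 7/3, 20/9, 1)
Ac = (0, 0, 10/297, 106/429)
Σ b_i: 207/560·1 + 93/112·1 + (-81/80)·1 + 13/16·1 = 1 ✓
b·c: 93/112·7/3 + (-81/80)·20/9 + 13/16·1 = 1/2 ✓
b·c²: 93/112·49/9 + (-81/80)·400/81 + 13/16·1 = 1/3 ✓
b·Ac: (-81/80)·10/297 + 13/16·106/429 = 1/6 ✓
b·c³: 93/112·343/27 + (-81/80)·8000/729 + 13/16·1 = 1/4 ✓
b·(c∘Ac): (-81/80)·200/2673 + 13/16·106/429 = 1/8 ✓
b·Ac²: (-81/80)·70/891 + 13/16·86/429 = 1/12 ✓
b·A²c: 13/16·2/39 = 1/24 ✓; 4 stages ⇒ order 4.

4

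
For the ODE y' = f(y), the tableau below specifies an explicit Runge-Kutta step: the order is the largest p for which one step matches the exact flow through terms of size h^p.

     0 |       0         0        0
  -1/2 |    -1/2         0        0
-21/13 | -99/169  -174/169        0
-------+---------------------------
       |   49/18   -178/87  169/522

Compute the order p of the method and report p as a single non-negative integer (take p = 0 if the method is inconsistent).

3

b = (49/18, -178/87, 169/522)
c = (0, -1/2, -21/13)
Ac = (0, 0, 87/169)
Σ b_i: 49/18·1 + (-178/87)·1 + 169/522·1 = 1 ✓
b·c: (-178/87)·(-1/2) + 169/522·(-21/13) = 1/2 ✓
b·c²: (-178/87)·1/4 + 169/522·441/169 = 1/3 ✓
b·Ac: 169/522·87/169 = 1/6 ✓; 3 stages ⇒ order 3.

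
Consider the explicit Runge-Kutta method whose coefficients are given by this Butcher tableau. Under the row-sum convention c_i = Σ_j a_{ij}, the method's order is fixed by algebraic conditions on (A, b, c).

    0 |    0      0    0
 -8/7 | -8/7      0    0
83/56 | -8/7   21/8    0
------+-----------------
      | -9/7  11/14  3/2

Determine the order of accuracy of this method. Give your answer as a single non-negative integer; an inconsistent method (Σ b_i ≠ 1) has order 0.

1

b = (-9/7, 11/14, 3/2)
c = (0, -8/7, 83/56)
Ac = (0, 0, -3)
Σ b_i: (-9/7)·1 + 11/14·1 + 3/2·1 = 1 ✓
b·c: 11/14·(-8/7) + 3/2·83/56 = 1039/784 ≠ 1/2 ⇒ order 1.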